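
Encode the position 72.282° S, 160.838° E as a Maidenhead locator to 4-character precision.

Offset from 180°W / 90°S: lon 340.84°, lat 17.72°.
Field: 340.84/20 → 17 → R, 17.72/10 → 1 → B; chars RB.
Square: 0.84/2 → 0, 7.72/1 → 7; chars 07.

RB07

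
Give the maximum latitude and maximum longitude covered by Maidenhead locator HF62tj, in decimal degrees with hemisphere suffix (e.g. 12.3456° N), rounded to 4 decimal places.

Field H=7, F=5: +7·20° lon, +5·10° lat → SW at lon -40°, lat -40°.
Square 6, 2: +6·2° lon, +2·1° lat → SW at lon -28°, lat -38°.
Subsquare t=19, j=9: +19·0.0833333° lon, +9·0.0416667° lat → SW at lon -26.4167°, lat -37.625°.
Cell spans 0.0833333° lon × 0.0416667° lat. NE corner is SW corner plus one full cell.
latitude 37.5833° S, longitude 26.3333° W.

37.5833° S, 26.3333° W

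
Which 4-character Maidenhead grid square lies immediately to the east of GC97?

HC07

Longitude square 9; +1 → 10, wraps to 0, carry into field.
Longitude field G = 6; +1 → 7 = H.
The latitude characters are unchanged.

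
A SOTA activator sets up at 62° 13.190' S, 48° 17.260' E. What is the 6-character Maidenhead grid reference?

LC47ds

Add 180° to longitude and 90° to latitude: 228.2877, 27.7802.
Field (20°×10°, letters A–R): lon ⌊228.2877/20⌋ = 11 → L; lat ⌊27.7802/10⌋ = 2 → C.
Square (2°×1°, digits 0–9): lon ⌊8.2877/2⌋ = 4; lat ⌊7.7802/1⌋ = 7.
Subsquare (5′×2.5′, letters a–x): lon ⌊0.2877/0.0833333⌋ = 3 → d; lat ⌊0.7802/0.0416667⌋ = 18 → s.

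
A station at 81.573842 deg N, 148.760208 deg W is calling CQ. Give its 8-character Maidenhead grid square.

Shift to the Maidenhead origin (180°W, 90°S): lon 31.23979, lat 171.57384.
Field: 31.23979/20 → 1 → B, 171.57384/10 → 17 → R; chars BR.
Square: 11.23979/2 → 5, 1.57384/1 → 1; chars 51.
Subsquare: 1.23979/0.0833333 → 14 → o, 0.57384/0.0416667 → 13 → n; chars on.
Extended square: 0.07313/0.00833333 → 8, 0.03218/0.00416667 → 7; chars 87.

BR51on87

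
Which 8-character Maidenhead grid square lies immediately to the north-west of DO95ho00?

DO95go91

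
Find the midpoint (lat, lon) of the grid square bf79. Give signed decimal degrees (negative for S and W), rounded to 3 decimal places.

Field B=1, F=5: +1·20° lon, +5·10° lat → SW at lon -160°, lat -40°.
Square 7, 9: +7·2° lon, +9·1° lat → SW at lon -146°, lat -31°.
Cell spans 2° lon × 1° lat. Centre is SW corner plus half of each.
latitude -30.500, longitude -145.000.

-30.500, -145.000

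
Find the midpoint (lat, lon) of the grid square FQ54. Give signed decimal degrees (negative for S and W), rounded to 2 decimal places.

74.50, -69.00

Field F=5, Q=16: +5·20° lon, +16·10° lat → SW at lon -80°, lat 70°.
Square 5, 4: +5·2° lon, +4·1° lat → SW at lon -70°, lat 74°.
Cell spans 2° lon × 1° lat. Centre is SW corner plus half of each.
latitude 74.50, longitude -69.00.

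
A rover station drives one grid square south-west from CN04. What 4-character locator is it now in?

BN93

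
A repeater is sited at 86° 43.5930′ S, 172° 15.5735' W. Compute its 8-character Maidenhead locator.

AA33ug85

Add 180° to longitude and 90° to latitude: 7.74044, 3.27345.
Field: 7.74044/20 → 0 → A, 3.27345/10 → 0 → A; chars AA.
Square: 7.74044/2 → 3, 3.27345/1 → 3; chars 33.
Subsquare: 1.74044/0.0833333 → 20 → u, 0.27345/0.0416667 → 6 → g; chars ug.
Extended square: 0.07378/0.00833333 → 8, 0.02345/0.00416667 → 5; chars 85.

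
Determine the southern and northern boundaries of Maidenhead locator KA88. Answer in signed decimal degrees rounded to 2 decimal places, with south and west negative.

-82.00, -81.00

Field K=10, A=0: +10·20° lon, +0·10° lat → SW at lon 20°, lat -90°.
Square 8, 8: +8·2° lon, +8·1° lat → SW at lon 36°, lat -82°.
Cell spans 2° lon × 1° lat.
south -82.00, north -81.00.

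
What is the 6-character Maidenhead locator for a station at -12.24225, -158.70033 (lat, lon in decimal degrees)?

BH07ps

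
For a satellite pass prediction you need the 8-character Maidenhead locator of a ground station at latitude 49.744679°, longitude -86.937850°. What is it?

EN69mr78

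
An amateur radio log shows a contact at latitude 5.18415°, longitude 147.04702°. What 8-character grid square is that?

QJ35me54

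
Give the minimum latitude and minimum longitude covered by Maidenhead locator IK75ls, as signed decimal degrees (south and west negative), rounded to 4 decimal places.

Field I=8, K=10: +8·20° lon, +10·10° lat → SW at lon -20°, lat 10°.
Square 7, 5: +7·2° lon, +5·1° lat → SW at lon -6°, lat 15°.
Subsquare l=11, s=18: +11·0.0833333° lon, +18·0.0416667° lat → SW at lon -5.08333°, lat 15.75°.
latitude 15.7500, longitude -5.0833.

15.7500, -5.0833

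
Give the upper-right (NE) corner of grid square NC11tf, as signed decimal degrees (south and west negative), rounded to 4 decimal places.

Field N=13, C=2: +13·20° lon, +2·10° lat → SW at lon 80°, lat -70°.
Square 1, 1: +1·2° lon, +1·1° lat → SW at lon 82°, lat -69°.
Subsquare t=19, f=5: +19·0.0833333° lon, +5·0.0416667° lat → SW at lon 83.5833°, lat -68.7917°.
Cell spans 0.0833333° lon × 0.0416667° lat. NE corner is SW corner plus one full cell.
latitude -68.7500, longitude 83.6667.

-68.7500, 83.6667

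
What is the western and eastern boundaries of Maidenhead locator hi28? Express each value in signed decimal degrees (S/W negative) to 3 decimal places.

Field H=7, I=8: +7·20° lon, +8·10° lat → SW at lon -40°, lat -10°.
Square 2, 8: +2·2° lon, +8·1° lat → SW at lon -36°, lat -2°.
Cell spans 2° lon × 1° lat.
west -36.000, east -34.000.

-36.000, -34.000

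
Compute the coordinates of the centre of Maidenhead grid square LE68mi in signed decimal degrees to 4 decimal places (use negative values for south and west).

-41.6458, 53.0417

Field L=11, E=4: +11·20° lon, +4·10° lat → SW at lon 40°, lat -50°.
Square 6, 8: +6·2° lon, +8·1° lat → SW at lon 52°, lat -42°.
Subsquare m=12, i=8: +12·0.0833333° lon, +8·0.0416667° lat → SW at lon 53°, lat -41.6667°.
Cell spans 0.0833333° lon × 0.0416667° lat. Centre is SW corner plus half of each.
latitude -41.6458, longitude 53.0417.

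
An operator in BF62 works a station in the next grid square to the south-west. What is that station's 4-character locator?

Longitude square 6; −1 → 5.
Latitude square 2; −1 → 1.

BF51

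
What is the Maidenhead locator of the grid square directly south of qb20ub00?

QB20ua09

Latitude extended square 0; −1 → -1, wraps to 9, carry into subsquare.
Latitude subsquare b = 1; −1 → 0 = a.
The longitude characters are unchanged.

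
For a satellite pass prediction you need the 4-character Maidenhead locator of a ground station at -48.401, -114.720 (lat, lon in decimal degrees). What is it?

DE21

Shift to the Maidenhead origin (180°W, 90°S): lon 65.28, lat 41.60.
Field (20°×10°, letters A–R): lon ⌊65.28/20⌋ = 3 → D; lat ⌊41.60/10⌋ = 4 → E.
Square (2°×1°, digits 0–9): lon ⌊5.28/2⌋ = 2; lat ⌊1.60/1⌋ = 1.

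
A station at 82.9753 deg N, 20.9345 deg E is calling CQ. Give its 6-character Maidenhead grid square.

Add 180° to longitude and 90° to latitude: 200.9345, 172.9753.
Field: lon ⌊200.9345/20⌋ = 10 → K; lat ⌊172.9753/10⌋ = 17 → R.
Square: lon ⌊0.9345/2⌋ = 0; lat ⌊2.9753/1⌋ = 2.
Subsquare: lon ⌊0.9345/0.0833333⌋ = 11 → l; lat ⌊0.9753/0.0416667⌋ = 23 → x.

KR02lx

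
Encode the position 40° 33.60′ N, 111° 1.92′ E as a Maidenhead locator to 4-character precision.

ON50

Add 180° to longitude and 90° to latitude: 291.03, 130.56.
Field (20°×10°, letters A–R): lon ⌊291.03/20⌋ = 14 → O; lat ⌊130.56/10⌋ = 13 → N.
Square (2°×1°, digits 0–9): lon ⌊11.03/2⌋ = 5; lat ⌊0.56/1⌋ = 0.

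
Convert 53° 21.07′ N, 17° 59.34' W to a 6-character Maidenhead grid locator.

IO13ai

Shift to the Maidenhead origin (180°W, 90°S): lon 162.0110, lat 143.3512.
Field: lon ⌊162.0110/20⌋ = 8 → I; lat ⌊143.3512/10⌋ = 14 → O.
Square: lon ⌊2.0110/2⌋ = 1; lat ⌊3.3512/1⌋ = 3.
Subsquare: lon ⌊0.0110/0.0833333⌋ = 0 → a; lat ⌊0.3512/0.0416667⌋ = 8 → i.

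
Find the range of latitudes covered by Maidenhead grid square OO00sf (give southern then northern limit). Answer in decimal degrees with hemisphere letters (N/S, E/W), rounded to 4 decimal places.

50.2083° N, 50.2500° N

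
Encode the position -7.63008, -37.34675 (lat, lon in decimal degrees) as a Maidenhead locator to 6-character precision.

Offset from 180°W / 90°S: lon 142.6533°, lat 82.3699°.
Field: 142.6533/20 → 7 → H, 82.3699/10 → 8 → I; chars HI.
Square: 2.6533/2 → 1, 2.3699/1 → 2; chars 12.
Subsquare: 0.6533/0.0833333 → 7 → h, 0.3699/0.0416667 → 8 → i; chars hi.

HI12hi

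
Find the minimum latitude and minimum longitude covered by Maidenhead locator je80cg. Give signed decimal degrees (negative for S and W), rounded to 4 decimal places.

-49.7500, 16.1667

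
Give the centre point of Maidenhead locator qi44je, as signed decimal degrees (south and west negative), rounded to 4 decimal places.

-5.8125, 148.7917

Field Q=16, I=8: +16·20° lon, +8·10° lat → SW at lon 140°, lat -10°.
Square 4, 4: +4·2° lon, +4·1° lat → SW at lon 148°, lat -6°.
Subsquare j=9, e=4: +9·0.0833333° lon, +4·0.0416667° lat → SW at lon 148.75°, lat -5.83333°.
Cell spans 0.0833333° lon × 0.0416667° lat. Centre is SW corner plus half of each.
latitude -5.8125, longitude 148.7917.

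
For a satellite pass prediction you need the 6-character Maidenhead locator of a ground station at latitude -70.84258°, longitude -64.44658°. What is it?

FB79sd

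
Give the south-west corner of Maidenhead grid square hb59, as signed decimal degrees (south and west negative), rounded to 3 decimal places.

-71.000, -30.000

Field H=7, B=1: +7·20° lon, +1·10° lat → SW at lon -40°, lat -80°.
Square 5, 9: +5·2° lon, +9·1° lat → SW at lon -30°, lat -71°.
latitude -71.000, longitude -30.000.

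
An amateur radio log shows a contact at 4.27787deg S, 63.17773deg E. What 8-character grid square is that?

MI15or13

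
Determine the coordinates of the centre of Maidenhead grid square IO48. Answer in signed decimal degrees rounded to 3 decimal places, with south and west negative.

58.500, -11.000

Field I=8, O=14: +8·20° lon, +14·10° lat → SW at lon -20°, lat 50°.
Square 4, 8: +4·2° lon, +8·1° lat → SW at lon -12°, lat 58°.
Cell spans 2° lon × 1° lat. Centre is SW corner plus half of each.
latitude 58.500, longitude -11.000.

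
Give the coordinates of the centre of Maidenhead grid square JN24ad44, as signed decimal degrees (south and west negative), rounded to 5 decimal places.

44.14375, 4.03750

Field J=9, N=13: +9·20° lon, +13·10° lat → SW at lon 0°, lat 40°.
Square 2, 4: +2·2° lon, +4·1° lat → SW at lon 4°, lat 44°.
Subsquare a=0, d=3: +0·0.0833333° lon, +3·0.0416667° lat → SW at lon 4°, lat 44.125°.
Extended square 4, 4: +4·0.00833333° lon, +4·0.00416667° lat → SW at lon 4.03333°, lat 44.1417°.
Cell spans 0.00833333° lon × 0.00416667° lat. Centre is SW corner plus half of each.
latitude 44.14375, longitude 4.03750.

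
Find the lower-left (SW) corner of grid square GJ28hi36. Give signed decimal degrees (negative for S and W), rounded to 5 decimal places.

Field G=6, J=9: +6·20° lon, +9·10° lat → SW at lon -60°, lat 0°.
Square 2, 8: +2·2° lon, +8·1° lat → SW at lon -56°, lat 8°.
Subsquare h=7, i=8: +7·0.0833333° lon, +8·0.0416667° lat → SW at lon -55.4167°, lat 8.33333°.
Extended square 3, 6: +3·0.00833333° lon, +6·0.00416667° lat → SW at lon -55.3917°, lat 8.35833°.
latitude 8.35833, longitude -55.39167.

8.35833, -55.39167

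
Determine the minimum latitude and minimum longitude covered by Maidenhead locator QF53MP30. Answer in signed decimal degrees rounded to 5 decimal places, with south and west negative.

Field Q=16, F=5: +16·20° lon, +5·10° lat → SW at lon 140°, lat -40°.
Square 5, 3: +5·2° lon, +3·1° lat → SW at lon 150°, lat -37°.
Subsquare m=12, p=15: +12·0.0833333° lon, +15·0.0416667° lat → SW at lon 151°, lat -36.375°.
Extended square 3, 0: +3·0.00833333° lon, +0·0.00416667° lat → SW at lon 151.025°, lat -36.375°.
latitude -36.37500, longitude 151.02500.

-36.37500, 151.02500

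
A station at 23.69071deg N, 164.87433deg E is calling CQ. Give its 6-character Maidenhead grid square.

RL23kq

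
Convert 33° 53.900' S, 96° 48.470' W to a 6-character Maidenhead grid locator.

EF16oc

Offset from 180°W / 90°S: lon 83.1922°, lat 56.1017°.
Field: lon ⌊83.1922/20⌋ = 4 → E; lat ⌊56.1017/10⌋ = 5 → F.
Square: lon ⌊3.1922/2⌋ = 1; lat ⌊6.1017/1⌋ = 6.
Subsquare: lon ⌊1.1922/0.0833333⌋ = 14 → o; lat ⌊0.1017/0.0416667⌋ = 2 → c.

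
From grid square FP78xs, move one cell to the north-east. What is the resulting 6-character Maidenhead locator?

FP88at

Longitude subsquare x = 23; +1 → 24, wraps to 0 = a, carry into square.
Longitude square 7; +1 → 8.
Latitude subsquare s = 18; +1 → 19 = t.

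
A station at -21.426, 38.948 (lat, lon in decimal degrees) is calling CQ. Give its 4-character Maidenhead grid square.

KG98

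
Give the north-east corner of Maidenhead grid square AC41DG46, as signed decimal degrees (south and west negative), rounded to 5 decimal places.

-68.72083, -171.70833

Field A=0, C=2: +0·20° lon, +2·10° lat → SW at lon -180°, lat -70°.
Square 4, 1: +4·2° lon, +1·1° lat → SW at lon -172°, lat -69°.
Subsquare d=3, g=6: +3·0.0833333° lon, +6·0.0416667° lat → SW at lon -171.75°, lat -68.75°.
Extended square 4, 6: +4·0.00833333° lon, +6·0.00416667° lat → SW at lon -171.717°, lat -68.725°.
Cell spans 0.00833333° lon × 0.00416667° lat. NE corner is SW corner plus one full cell.
latitude -68.72083, longitude -171.70833.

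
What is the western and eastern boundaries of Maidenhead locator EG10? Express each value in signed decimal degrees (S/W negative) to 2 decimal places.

Field E=4, G=6: +4·20° lon, +6·10° lat → SW at lon -100°, lat -30°.
Square 1, 0: +1·2° lon, +0·1° lat → SW at lon -98°, lat -30°.
Cell spans 2° lon × 1° lat.
west -98.00, east -96.00.

-98.00, -96.00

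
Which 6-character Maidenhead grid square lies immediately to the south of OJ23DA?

OJ22dx

Latitude subsquare a = 0; −1 → -1, wraps to 23 = x, carry into square.
Latitude square 3; −1 → 2.
The longitude characters are unchanged.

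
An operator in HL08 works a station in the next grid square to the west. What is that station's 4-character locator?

GL98

Longitude square 0; −1 → -1, wraps to 9, carry into field.
Longitude field H = 7; −1 → 6 = G.
The latitude characters are unchanged.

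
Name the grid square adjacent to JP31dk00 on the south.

JP31dj09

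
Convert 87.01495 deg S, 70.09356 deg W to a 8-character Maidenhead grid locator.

FA42wx86

Offset from 180°W / 90°S: lon 109.90644°, lat 2.98505°.
Field: lon ⌊109.90644/20⌋ = 5 → F; lat ⌊2.98505/10⌋ = 0 → A.
Square: lon ⌊9.90644/2⌋ = 4; lat ⌊2.98505/1⌋ = 2.
Subsquare: lon ⌊1.90644/0.0833333⌋ = 22 → w; lat ⌊0.98505/0.0416667⌋ = 23 → x.
Extended square: lon ⌊0.07311/0.00833333⌋ = 8; lat ⌊0.02672/0.00416667⌋ = 6.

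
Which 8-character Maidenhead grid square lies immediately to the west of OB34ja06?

OB34ia96

Longitude extended square 0; −1 → -1, wraps to 9, carry into subsquare.
Longitude subsquare j = 9; −1 → 8 = i.
The latitude characters are unchanged.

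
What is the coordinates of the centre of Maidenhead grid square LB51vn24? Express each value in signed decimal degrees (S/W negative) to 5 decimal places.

-78.43958, 51.77083

Field L=11, B=1: +11·20° lon, +1·10° lat → SW at lon 40°, lat -80°.
Square 5, 1: +5·2° lon, +1·1° lat → SW at lon 50°, lat -79°.
Subsquare v=21, n=13: +21·0.0833333° lon, +13·0.0416667° lat → SW at lon 51.75°, lat -78.4583°.
Extended square 2, 4: +2·0.00833333° lon, +4·0.00416667° lat → SW at lon 51.7667°, lat -78.4417°.
Cell spans 0.00833333° lon × 0.00416667° lat. Centre is SW corner plus half of each.
latitude -78.43958, longitude 51.77083.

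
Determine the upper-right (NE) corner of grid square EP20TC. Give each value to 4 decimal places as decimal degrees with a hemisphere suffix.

60.1250° N, 94.3333° W

Field E=4, P=15: +4·20° lon, +15·10° lat → SW at lon -100°, lat 60°.
Square 2, 0: +2·2° lon, +0·1° lat → SW at lon -96°, lat 60°.
Subsquare t=19, c=2: +19·0.0833333° lon, +2·0.0416667° lat → SW at lon -94.4167°, lat 60.0833°.
Cell spans 0.0833333° lon × 0.0416667° lat. NE corner is SW corner plus one full cell.
latitude 60.1250° N, longitude 94.3333° W.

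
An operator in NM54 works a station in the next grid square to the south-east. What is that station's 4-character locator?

NM63

Longitude square 5; +1 → 6.
Latitude square 4; −1 → 3.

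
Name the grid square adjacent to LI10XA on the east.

Longitude subsquare x = 23; +1 → 24, wraps to 0 = a, carry into square.
Longitude square 1; +1 → 2.
The latitude characters are unchanged.

LI20aa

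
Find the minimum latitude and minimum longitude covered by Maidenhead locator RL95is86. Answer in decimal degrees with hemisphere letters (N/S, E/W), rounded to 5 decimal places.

Field R=17, L=11: +17·20° lon, +11·10° lat → SW at lon 160°, lat 20°.
Square 9, 5: +9·2° lon, +5·1° lat → SW at lon 178°, lat 25°.
Subsquare i=8, s=18: +8·0.0833333° lon, +18·0.0416667° lat → SW at lon 178.667°, lat 25.75°.
Extended square 8, 6: +8·0.00833333° lon, +6·0.00416667° lat → SW at lon 178.733°, lat 25.775°.
latitude 25.77500° N, longitude 178.73333° E.

25.77500° N, 178.73333° E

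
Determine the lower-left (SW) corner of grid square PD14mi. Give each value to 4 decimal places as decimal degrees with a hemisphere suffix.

Field P=15, D=3: +15·20° lon, +3·10° lat → SW at lon 120°, lat -60°.
Square 1, 4: +1·2° lon, +4·1° lat → SW at lon 122°, lat -56°.
Subsquare m=12, i=8: +12·0.0833333° lon, +8·0.0416667° lat → SW at lon 123°, lat -55.6667°.
latitude 55.6667° S, longitude 123.0000° E.

55.6667° S, 123.0000° E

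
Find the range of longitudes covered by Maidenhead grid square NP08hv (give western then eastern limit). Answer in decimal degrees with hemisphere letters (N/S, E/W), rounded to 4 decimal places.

80.5833° E, 80.6667° E

Field N=13, P=15: +13·20° lon, +15·10° lat → SW at lon 80°, lat 60°.
Square 0, 8: +0·2° lon, +8·1° lat → SW at lon 80°, lat 68°.
Subsquare h=7, v=21: +7·0.0833333° lon, +21·0.0416667° lat → SW at lon 80.5833°, lat 68.875°.
Cell spans 0.0833333° lon × 0.0416667° lat.
west 80.5833° E, east 80.6667° E.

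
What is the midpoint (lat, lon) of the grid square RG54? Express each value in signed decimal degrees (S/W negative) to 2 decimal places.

-25.50, 171.00

Field R=17, G=6: +17·20° lon, +6·10° lat → SW at lon 160°, lat -30°.
Square 5, 4: +5·2° lon, +4·1° lat → SW at lon 170°, lat -26°.
Cell spans 2° lon × 1° lat. Centre is SW corner plus half of each.
latitude -25.50, longitude 171.00.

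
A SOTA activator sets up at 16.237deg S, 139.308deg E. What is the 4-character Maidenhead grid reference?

PH93

Add 180° to longitude and 90° to latitude: 319.31, 73.76.
Field: lon ⌊319.31/20⌋ = 15 → P; lat ⌊73.76/10⌋ = 7 → H.
Square: lon ⌊19.31/2⌋ = 9; lat ⌊3.76/1⌋ = 3.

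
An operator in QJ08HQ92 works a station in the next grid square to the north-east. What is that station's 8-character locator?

Longitude extended square 9; +1 → 10, wraps to 0, carry into subsquare.
Longitude subsquare h = 7; +1 → 8 = i.
Latitude extended square 2; +1 → 3.

QJ08iq03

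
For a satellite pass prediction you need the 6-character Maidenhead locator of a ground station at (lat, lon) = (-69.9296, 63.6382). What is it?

MC10tb

Add 180° to longitude and 90° to latitude: 243.6382, 20.0704.
Field: lon ⌊243.6382/20⌋ = 12 → M; lat ⌊20.0704/10⌋ = 2 → C.
Square: lon ⌊3.6382/2⌋ = 1; lat ⌊0.0704/1⌋ = 0.
Subsquare: lon ⌊1.6382/0.0833333⌋ = 19 → t; lat ⌊0.0704/0.0416667⌋ = 1 → b.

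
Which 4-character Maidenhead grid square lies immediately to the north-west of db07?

Longitude square 0; −1 → -1, wraps to 9, carry into field.
Longitude field D = 3; −1 → 2 = C.
Latitude square 7; +1 → 8.

CB98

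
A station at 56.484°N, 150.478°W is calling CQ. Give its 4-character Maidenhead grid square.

BO46

Shift to the Maidenhead origin (180°W, 90°S): lon 29.52, lat 146.48.
Field: lon ⌊29.52/20⌋ = 1 → B; lat ⌊146.48/10⌋ = 14 → O.
Square: lon ⌊9.52/2⌋ = 4; lat ⌊6.48/1⌋ = 6.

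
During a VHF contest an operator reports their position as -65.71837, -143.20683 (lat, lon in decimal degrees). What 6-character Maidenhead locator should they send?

Shift to the Maidenhead origin (180°W, 90°S): lon 36.7932, lat 24.2816.
Field (20°×10°, letters A–R): lon ⌊36.7932/20⌋ = 1 → B; lat ⌊24.2816/10⌋ = 2 → C.
Square (2°×1°, digits 0–9): lon ⌊16.7932/2⌋ = 8; lat ⌊4.2816/1⌋ = 4.
Subsquare (5′×2.5′, letters a–x): lon ⌊0.7932/0.0833333⌋ = 9 → j; lat ⌊0.2816/0.0416667⌋ = 6 → g.

BC84jg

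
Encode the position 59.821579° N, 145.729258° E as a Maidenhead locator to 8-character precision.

Offset from 180°W / 90°S: lon 325.72926°, lat 149.82158°.
Field: 325.72926/20 → 16 → Q, 149.82158/10 → 14 → O; chars QO.
Square: 5.72926/2 → 2, 9.82158/1 → 9; chars 29.
Subsquare: 1.72926/0.0833333 → 20 → u, 0.82158/0.0416667 → 19 → t; chars ut.
Extended square: 0.06259/0.00833333 → 7, 0.02991/0.00416667 → 7; chars 77.

QO29ut77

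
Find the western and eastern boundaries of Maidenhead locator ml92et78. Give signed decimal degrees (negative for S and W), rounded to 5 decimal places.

78.39167, 78.40000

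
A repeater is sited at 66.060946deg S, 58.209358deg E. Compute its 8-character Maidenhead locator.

LC93cw55

Add 180° to longitude and 90° to latitude: 238.20936, 23.93905.
Field: lon ⌊238.20936/20⌋ = 11 → L; lat ⌊23.93905/10⌋ = 2 → C.
Square: lon ⌊18.20936/2⌋ = 9; lat ⌊3.93905/1⌋ = 3.
Subsquare: lon ⌊0.20936/0.0833333⌋ = 2 → c; lat ⌊0.93905/0.0416667⌋ = 22 → w.
Extended square: lon ⌊0.04269/0.00833333⌋ = 5; lat ⌊0.02239/0.00416667⌋ = 5.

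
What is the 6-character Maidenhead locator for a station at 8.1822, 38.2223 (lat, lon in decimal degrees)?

KJ98ce

Offset from 180°W / 90°S: lon 218.2223°, lat 98.1822°.
Field (20°×10°, letters A–R): lon ⌊218.2223/20⌋ = 10 → K; lat ⌊98.1822/10⌋ = 9 → J.
Square (2°×1°, digits 0–9): lon ⌊18.2223/2⌋ = 9; lat ⌊8.1822/1⌋ = 8.
Subsquare (5′×2.5′, letters a–x): lon ⌊0.2223/0.0833333⌋ = 2 → c; lat ⌊0.1822/0.0416667⌋ = 4 → e.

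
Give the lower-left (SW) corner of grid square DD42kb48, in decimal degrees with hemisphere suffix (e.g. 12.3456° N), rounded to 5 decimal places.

Field D=3, D=3: +3·20° lon, +3·10° lat → SW at lon -120°, lat -60°.
Square 4, 2: +4·2° lon, +2·1° lat → SW at lon -112°, lat -58°.
Subsquare k=10, b=1: +10·0.0833333° lon, +1·0.0416667° lat → SW at lon -111.167°, lat -57.9583°.
Extended square 4, 8: +4·0.00833333° lon, +8·0.00416667° lat → SW at lon -111.133°, lat -57.925°.
latitude 57.92500° S, longitude 111.13333° W.

57.92500° S, 111.13333° W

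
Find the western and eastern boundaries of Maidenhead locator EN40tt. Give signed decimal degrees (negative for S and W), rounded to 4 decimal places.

Field E=4, N=13: +4·20° lon, +13·10° lat → SW at lon -100°, lat 40°.
Square 4, 0: +4·2° lon, +0·1° lat → SW at lon -92°, lat 40°.
Subsquare t=19, t=19: +19·0.0833333° lon, +19·0.0416667° lat → SW at lon -90.4167°, lat 40.7917°.
Cell spans 0.0833333° lon × 0.0416667° lat.
west -90.4167, east -90.3333.

-90.4167, -90.3333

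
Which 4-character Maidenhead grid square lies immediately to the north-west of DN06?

CN97

Longitude square 0; −1 → -1, wraps to 9, carry into field.
Longitude field D = 3; −1 → 2 = C.
Latitude square 6; +1 → 7.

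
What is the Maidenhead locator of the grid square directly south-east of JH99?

KH08

Longitude square 9; +1 → 10, wraps to 0, carry into field.
Longitude field J = 9; +1 → 10 = K.
Latitude square 9; −1 → 8.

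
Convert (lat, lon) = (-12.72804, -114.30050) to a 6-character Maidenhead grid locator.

DH27ug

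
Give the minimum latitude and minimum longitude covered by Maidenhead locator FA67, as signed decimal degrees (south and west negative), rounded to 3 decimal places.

-83.000, -68.000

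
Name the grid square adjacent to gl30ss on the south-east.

GL30tr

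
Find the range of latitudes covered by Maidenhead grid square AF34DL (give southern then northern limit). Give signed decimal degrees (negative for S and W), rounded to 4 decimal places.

Field A=0, F=5: +0·20° lon, +5·10° lat → SW at lon -180°, lat -40°.
Square 3, 4: +3·2° lon, +4·1° lat → SW at lon -174°, lat -36°.
Subsquare d=3, l=11: +3·0.0833333° lon, +11·0.0416667° lat → SW at lon -173.75°, lat -35.5417°.
Cell spans 0.0833333° lon × 0.0416667° lat.
south -35.5417, north -35.5000.

-35.5417, -35.5000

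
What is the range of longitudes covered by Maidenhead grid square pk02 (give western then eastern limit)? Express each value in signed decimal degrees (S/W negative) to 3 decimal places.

Field P=15, K=10: +15·20° lon, +10·10° lat → SW at lon 120°, lat 10°.
Square 0, 2: +0·2° lon, +2·1° lat → SW at lon 120°, lat 12°.
Cell spans 2° lon × 1° lat.
west 120.000, east 122.000.

120.000, 122.000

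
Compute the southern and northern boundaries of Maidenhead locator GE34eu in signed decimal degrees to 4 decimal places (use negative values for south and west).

-45.1667, -45.1250

Field G=6, E=4: +6·20° lon, +4·10° lat → SW at lon -60°, lat -50°.
Square 3, 4: +3·2° lon, +4·1° lat → SW at lon -54°, lat -46°.
Subsquare e=4, u=20: +4·0.0833333° lon, +20·0.0416667° lat → SW at lon -53.6667°, lat -45.1667°.
Cell spans 0.0833333° lon × 0.0416667° lat.
south -45.1667, north -45.1250.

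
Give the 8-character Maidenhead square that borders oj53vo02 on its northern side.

OJ53vo03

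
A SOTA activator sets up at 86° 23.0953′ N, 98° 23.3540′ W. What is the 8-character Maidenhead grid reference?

ER06tj32

Add 180° to longitude and 90° to latitude: 81.61077, 176.38492.
Field: 81.61077/20 → 4 → E, 176.38492/10 → 17 → R; chars ER.
Square: 1.61077/2 → 0, 6.38492/1 → 6; chars 06.
Subsquare: 1.61077/0.0833333 → 19 → t, 0.38492/0.0416667 → 9 → j; chars tj.
Extended square: 0.02743/0.00833333 → 3, 0.00992/0.00416667 → 2; chars 32.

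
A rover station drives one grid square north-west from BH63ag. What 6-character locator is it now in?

Longitude subsquare a = 0; −1 → -1, wraps to 23 = x, carry into square.
Longitude square 6; −1 → 5.
Latitude subsquare g = 6; +1 → 7 = h.

BH53xh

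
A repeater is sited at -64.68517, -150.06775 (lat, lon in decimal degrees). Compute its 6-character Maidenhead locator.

Add 180° to longitude and 90° to latitude: 29.9323, 25.3148.
Field: 29.9323/20 → 1 → B, 25.3148/10 → 2 → C; chars BC.
Square: 9.9323/2 → 4, 5.3148/1 → 5; chars 45.
Subsquare: 1.9323/0.0833333 → 23 → x, 0.3148/0.0416667 → 7 → h; chars xh.

BC45xh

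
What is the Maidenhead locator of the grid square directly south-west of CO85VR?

CO85uq

Longitude subsquare v = 21; −1 → 20 = u.
Latitude subsquare r = 17; −1 → 16 = q.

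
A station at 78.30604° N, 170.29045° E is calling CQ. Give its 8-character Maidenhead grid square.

RQ58dh43

Shift to the Maidenhead origin (180°W, 90°S): lon 350.29045, lat 168.30604.
Field: lon ⌊350.29045/20⌋ = 17 → R; lat ⌊168.30604/10⌋ = 16 → Q.
Square: lon ⌊10.29045/2⌋ = 5; lat ⌊8.30604/1⌋ = 8.
Subsquare: lon ⌊0.29045/0.0833333⌋ = 3 → d; lat ⌊0.30604/0.0416667⌋ = 7 → h.
Extended square: lon ⌊0.04045/0.00833333⌋ = 4; lat ⌊0.01437/0.00416667⌋ = 3.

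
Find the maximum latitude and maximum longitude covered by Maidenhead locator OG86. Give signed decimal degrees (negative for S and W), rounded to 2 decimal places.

Field O=14, G=6: +14·20° lon, +6·10° lat → SW at lon 100°, lat -30°.
Square 8, 6: +8·2° lon, +6·1° lat → SW at lon 116°, lat -24°.
Cell spans 2° lon × 1° lat. NE corner is SW corner plus one full cell.
latitude -23.00, longitude 118.00.

-23.00, 118.00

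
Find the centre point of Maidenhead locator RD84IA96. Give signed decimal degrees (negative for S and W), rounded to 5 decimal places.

Field R=17, D=3: +17·20° lon, +3·10° lat → SW at lon 160°, lat -60°.
Square 8, 4: +8·2° lon, +4·1° lat → SW at lon 176°, lat -56°.
Subsquare i=8, a=0: +8·0.0833333° lon, +0·0.0416667° lat → SW at lon 176.667°, lat -56°.
Extended square 9, 6: +9·0.00833333° lon, +6·0.00416667° lat → SW at lon 176.742°, lat -55.975°.
Cell spans 0.00833333° lon × 0.00416667° lat. Centre is SW corner plus half of each.
latitude -55.97292, longitude 176.74583.

-55.97292, 176.74583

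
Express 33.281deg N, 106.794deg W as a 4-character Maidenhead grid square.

Offset from 180°W / 90°S: lon 73.21°, lat 123.28°.
Field: 73.21/20 → 3 → D, 123.28/10 → 12 → M; chars DM.
Square: 13.21/2 → 6, 3.28/1 → 3; chars 63.

DM63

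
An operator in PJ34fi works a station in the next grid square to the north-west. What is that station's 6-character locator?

PJ34ej

Longitude subsquare f = 5; −1 → 4 = e.
Latitude subsquare i = 8; +1 → 9 = j.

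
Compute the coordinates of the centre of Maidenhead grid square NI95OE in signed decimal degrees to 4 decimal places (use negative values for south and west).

Field N=13, I=8: +13·20° lon, +8·10° lat → SW at lon 80°, lat -10°.
Square 9, 5: +9·2° lon, +5·1° lat → SW at lon 98°, lat -5°.
Subsquare o=14, e=4: +14·0.0833333° lon, +4·0.0416667° lat → SW at lon 99.1667°, lat -4.83333°.
Cell spans 0.0833333° lon × 0.0416667° lat. Centre is SW corner plus half of each.
latitude -4.8125, longitude 99.2083.

-4.8125, 99.2083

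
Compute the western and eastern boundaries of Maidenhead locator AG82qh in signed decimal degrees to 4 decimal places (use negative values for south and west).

Field A=0, G=6: +0·20° lon, +6·10° lat → SW at lon -180°, lat -30°.
Square 8, 2: +8·2° lon, +2·1° lat → SW at lon -164°, lat -28°.
Subsquare q=16, h=7: +16·0.0833333° lon, +7·0.0416667° lat → SW at lon -162.667°, lat -27.7083°.
Cell spans 0.0833333° lon × 0.0416667° lat.
west -162.6667, east -162.5833.

-162.6667, -162.5833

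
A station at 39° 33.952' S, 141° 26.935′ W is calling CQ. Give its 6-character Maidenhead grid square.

Offset from 180°W / 90°S: lon 38.5511°, lat 50.4341°.
Field: 38.5511/20 → 1 → B, 50.4341/10 → 5 → F; chars BF.
Square: 18.5511/2 → 9, 0.4341/1 → 0; chars 90.
Subsquare: 0.5511/0.0833333 → 6 → g, 0.4341/0.0416667 → 10 → k; chars gk.

BF90gk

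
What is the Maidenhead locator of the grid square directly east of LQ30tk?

Longitude subsquare t = 19; +1 → 20 = u.
The latitude characters are unchanged.

LQ30uk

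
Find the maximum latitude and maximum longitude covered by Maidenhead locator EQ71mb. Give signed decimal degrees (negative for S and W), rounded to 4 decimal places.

Field E=4, Q=16: +4·20° lon, +16·10° lat → SW at lon -100°, lat 70°.
Square 7, 1: +7·2° lon, +1·1° lat → SW at lon -86°, lat 71°.
Subsquare m=12, b=1: +12·0.0833333° lon, +1·0.0416667° lat → SW at lon -85°, lat 71.0417°.
Cell spans 0.0833333° lon × 0.0416667° lat. NE corner is SW corner plus one full cell.
latitude 71.0833, longitude -84.9167.

71.0833, -84.9167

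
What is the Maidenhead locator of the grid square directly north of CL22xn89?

Latitude extended square 9; +1 → 10, wraps to 0, carry into subsquare.
Latitude subsquare n = 13; +1 → 14 = o.
The longitude characters are unchanged.

CL22xo80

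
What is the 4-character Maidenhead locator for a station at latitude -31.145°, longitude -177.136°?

Add 180° to longitude and 90° to latitude: 2.86, 58.86.
Field (20°×10°, letters A–R): lon ⌊2.86/20⌋ = 0 → A; lat ⌊58.86/10⌋ = 5 → F.
Square (2°×1°, digits 0–9): lon ⌊2.86/2⌋ = 1; lat ⌊8.86/1⌋ = 8.

AF18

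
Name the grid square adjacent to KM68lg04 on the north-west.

Longitude extended square 0; −1 → -1, wraps to 9, carry into subsquare.
Longitude subsquare l = 11; −1 → 10 = k.
Latitude extended square 4; +1 → 5.

KM68kg95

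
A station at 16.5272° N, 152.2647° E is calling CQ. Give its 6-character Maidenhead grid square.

Shift to the Maidenhead origin (180°W, 90°S): lon 332.2647, lat 106.5272.
Field: 332.2647/20 → 16 → Q, 106.5272/10 → 10 → K; chars QK.
Square: 12.2647/2 → 6, 6.5272/1 → 6; chars 66.
Subsquare: 0.2647/0.0833333 → 3 → d, 0.5272/0.0416667 → 12 → m; chars dm.

QK66dm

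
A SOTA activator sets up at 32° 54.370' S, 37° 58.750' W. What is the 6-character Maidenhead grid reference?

Shift to the Maidenhead origin (180°W, 90°S): lon 142.0208, lat 57.0938.
Field: lon ⌊142.0208/20⌋ = 7 → H; lat ⌊57.0938/10⌋ = 5 → F.
Square: lon ⌊2.0208/2⌋ = 1; lat ⌊7.0938/1⌋ = 7.
Subsquare: lon ⌊0.0208/0.0833333⌋ = 0 → a; lat ⌊0.0938/0.0416667⌋ = 2 → c.

HF17ac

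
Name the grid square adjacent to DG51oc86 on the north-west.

Longitude extended square 8; −1 → 7.
Latitude extended square 6; +1 → 7.

DG51oc77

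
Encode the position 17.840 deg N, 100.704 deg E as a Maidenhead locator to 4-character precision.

OK07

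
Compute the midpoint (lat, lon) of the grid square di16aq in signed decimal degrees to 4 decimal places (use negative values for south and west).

Field D=3, I=8: +3·20° lon, +8·10° lat → SW at lon -120°, lat -10°.
Square 1, 6: +1·2° lon, +6·1° lat → SW at lon -118°, lat -4°.
Subsquare a=0, q=16: +0·0.0833333° lon, +16·0.0416667° lat → SW at lon -118°, lat -3.33333°.
Cell spans 0.0833333° lon × 0.0416667° lat. Centre is SW corner plus half of each.
latitude -3.3125, longitude -117.9583.

-3.3125, -117.9583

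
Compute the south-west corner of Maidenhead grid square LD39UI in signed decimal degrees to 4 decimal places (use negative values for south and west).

-50.6667, 47.6667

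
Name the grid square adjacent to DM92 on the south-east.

Longitude square 9; +1 → 10, wraps to 0, carry into field.
Longitude field D = 3; +1 → 4 = E.
Latitude square 2; −1 → 1.

EM01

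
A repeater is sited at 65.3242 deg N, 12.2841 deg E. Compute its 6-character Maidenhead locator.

Shift to the Maidenhead origin (180°W, 90°S): lon 192.2841, lat 155.3242.
Field: lon ⌊192.2841/20⌋ = 9 → J; lat ⌊155.3242/10⌋ = 15 → P.
Square: lon ⌊12.2841/2⌋ = 6; lat ⌊5.3242/1⌋ = 5.
Subsquare: lon ⌊0.2841/0.0833333⌋ = 3 → d; lat ⌊0.3242/0.0416667⌋ = 7 → h.

JP65dh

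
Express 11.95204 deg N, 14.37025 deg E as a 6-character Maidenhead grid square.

Add 180° to longitude and 90° to latitude: 194.3702, 101.9520.
Field (20°×10°, letters A–R): 194.3702/20 → 9 → J, 101.9520/10 → 10 → K; chars JK.
Square (2°×1°, digits 0–9): 14.3702/2 → 7, 1.9520/1 → 1; chars 71.
Subsquare (5′×2.5′, letters a–x): 0.3702/0.0833333 → 4 → e, 0.9520/0.0416667 → 22 → w; chars ew.

JK71ew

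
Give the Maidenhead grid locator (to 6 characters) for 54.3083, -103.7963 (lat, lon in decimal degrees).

Shift to the Maidenhead origin (180°W, 90°S): lon 76.2037, lat 144.3083.
Field: 76.2037/20 → 3 → D, 144.3083/10 → 14 → O; chars DO.
Square: 16.2037/2 → 8, 4.3083/1 → 4; chars 84.
Subsquare: 0.2037/0.0833333 → 2 → c, 0.3083/0.0416667 → 7 → h; chars ch.

DO84ch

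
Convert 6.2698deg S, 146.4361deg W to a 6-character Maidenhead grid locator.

Add 180° to longitude and 90° to latitude: 33.5639, 83.7302.
Field (20°×10°, letters A–R): lon ⌊33.5639/20⌋ = 1 → B; lat ⌊83.7302/10⌋ = 8 → I.
Square (2°×1°, digits 0–9): lon ⌊13.5639/2⌋ = 6; lat ⌊3.7302/1⌋ = 3.
Subsquare (5′×2.5′, letters a–x): lon ⌊1.5639/0.0833333⌋ = 18 → s; lat ⌊0.7302/0.0416667⌋ = 17 → r.

BI63sr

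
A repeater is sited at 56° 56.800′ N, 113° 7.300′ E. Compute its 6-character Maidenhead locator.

OO66nw

Offset from 180°W / 90°S: lon 293.1217°, lat 146.9467°.
Field (20°×10°, letters A–R): lon ⌊293.1217/20⌋ = 14 → O; lat ⌊146.9467/10⌋ = 14 → O.
Square (2°×1°, digits 0–9): lon ⌊13.1217/2⌋ = 6; lat ⌊6.9467/1⌋ = 6.
Subsquare (5′×2.5′, letters a–x): lon ⌊1.1217/0.0833333⌋ = 13 → n; lat ⌊0.9467/0.0416667⌋ = 22 → w.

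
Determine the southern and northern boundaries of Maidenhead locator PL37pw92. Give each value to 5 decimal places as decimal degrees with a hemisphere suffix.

27.92500° N, 27.92917° N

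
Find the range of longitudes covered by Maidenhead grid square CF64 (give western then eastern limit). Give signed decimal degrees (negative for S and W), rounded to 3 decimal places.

Field C=2, F=5: +2·20° lon, +5·10° lat → SW at lon -140°, lat -40°.
Square 6, 4: +6·2° lon, +4·1° lat → SW at lon -128°, lat -36°.
Cell spans 2° lon × 1° lat.
west -128.000, east -126.000.

-128.000, -126.000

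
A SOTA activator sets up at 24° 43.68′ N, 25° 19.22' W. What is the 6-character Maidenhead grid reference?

Add 180° to longitude and 90° to latitude: 154.6797, 114.7280.
Field: lon ⌊154.6797/20⌋ = 7 → H; lat ⌊114.7280/10⌋ = 11 → L.
Square: lon ⌊14.6797/2⌋ = 7; lat ⌊4.7280/1⌋ = 4.
Subsquare: lon ⌊0.6797/0.0833333⌋ = 8 → i; lat ⌊0.7280/0.0416667⌋ = 17 → r.

HL74ir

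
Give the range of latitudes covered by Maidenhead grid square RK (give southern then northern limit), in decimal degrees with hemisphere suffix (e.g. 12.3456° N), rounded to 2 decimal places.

10.00° N, 20.00° N

Field R=17, K=10: +17·20° lon, +10·10° lat → SW at lon 160°, lat 10°.
Cell spans 20° lon × 10° lat.
south 10.00° N, north 20.00° N.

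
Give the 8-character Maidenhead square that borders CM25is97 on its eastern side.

CM25js07

Longitude extended square 9; +1 → 10, wraps to 0, carry into subsquare.
Longitude subsquare i = 8; +1 → 9 = j.
The latitude characters are unchanged.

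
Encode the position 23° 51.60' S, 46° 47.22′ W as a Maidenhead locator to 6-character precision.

GG66od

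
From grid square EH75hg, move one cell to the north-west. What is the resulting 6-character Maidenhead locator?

EH75gh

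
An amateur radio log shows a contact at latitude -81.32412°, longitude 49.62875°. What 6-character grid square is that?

Add 180° to longitude and 90° to latitude: 229.6287, 8.6759.
Field (20°×10°, letters A–R): 229.6287/20 → 11 → L, 8.6759/10 → 0 → A; chars LA.
Square (2°×1°, digits 0–9): 9.6287/2 → 4, 8.6759/1 → 8; chars 48.
Subsquare (5′×2.5′, letters a–x): 1.6287/0.0833333 → 19 → t, 0.6759/0.0416667 → 16 → q; chars tq.

LA48tq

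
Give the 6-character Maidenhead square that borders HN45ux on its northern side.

HN46ua

Latitude subsquare x = 23; +1 → 24, wraps to 0 = a, carry into square.
Latitude square 5; +1 → 6.
The longitude characters are unchanged.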